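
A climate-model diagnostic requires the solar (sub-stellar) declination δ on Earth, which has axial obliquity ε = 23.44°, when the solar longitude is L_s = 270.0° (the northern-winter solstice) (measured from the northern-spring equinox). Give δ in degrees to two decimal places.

δ = -23.44°

sin δ = sin ε · sin L_s = sin 23.44° × sin 270.0° = -0.397789.
δ = arcsin(-0.397789) = -23.44°.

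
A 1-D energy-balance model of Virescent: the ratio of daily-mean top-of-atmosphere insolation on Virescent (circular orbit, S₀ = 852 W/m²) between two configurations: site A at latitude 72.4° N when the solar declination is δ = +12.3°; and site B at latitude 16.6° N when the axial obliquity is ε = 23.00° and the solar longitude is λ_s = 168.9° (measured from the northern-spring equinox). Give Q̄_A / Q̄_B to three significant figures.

— Configuration A (φ=+72.4°):
cos H₀ = −tan(+72.4°) tan(+12.300°) = -0.6873, H₀ = 2.3286 rad.
Bracket: H₀ sin φ sin δ + cos φ cos δ sin H₀ = 2.3286×0.95319×0.21303 + 0.30237×0.97705×0.72634 = 0.472841 + 0.214583 = 0.687424.
Q̄ = (S₀/π) × [bracket] = (852/π) × 0.687424 = 186.43 W/m².
— Configuration B (φ=+16.6°):
Solar declination: sin δ = sin ε · sin λ_s = sin 23.00° × sin 168.9° = 0.07522, so δ = +4.314°.
cos H₀ = −tan(+16.6°) tan(+4.314°) = -0.0225, H₀ = 1.5933 rad.
Bracket: H₀ sin φ sin δ + cos φ cos δ sin H₀ = 1.5933×0.28569×0.07522 + 0.95832×0.99717×0.99975 = 0.034239 + 0.955369 = 0.989608.
Q̄ = (S₀/π) × [bracket] = (852/π) × 0.989608 = 268.38 W/m².
Ratio Q̄_A / Q̄_B = 186.43 / 268.38 = 0.6946.

Q̄_A / Q̄_B ≈ 0.695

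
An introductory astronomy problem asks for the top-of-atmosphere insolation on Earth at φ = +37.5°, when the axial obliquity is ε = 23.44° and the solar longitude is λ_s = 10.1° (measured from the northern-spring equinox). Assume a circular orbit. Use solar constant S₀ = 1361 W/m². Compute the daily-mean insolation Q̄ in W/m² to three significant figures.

Solar declination: sin δ = sin ε · sin λ_s = sin 23.44° × sin 10.1° = 0.06976, so δ = +4.000°.
cos H₀ = −tan(+37.5°) tan(+4.000°) = -0.0537, H₀ = 1.6245 rad.
Bracket: H₀ sin φ sin δ + cos φ cos δ sin H₀ = 1.6245×0.60876×0.06976 + 0.79335×0.99756×0.99856 = 0.068988 + 0.790275 = 0.859263.
Q̄ = (S₀/π) × [bracket] = (1361/π) × 0.859263 = 372.2 W/m².

Q̄ ≈ 372 W/m²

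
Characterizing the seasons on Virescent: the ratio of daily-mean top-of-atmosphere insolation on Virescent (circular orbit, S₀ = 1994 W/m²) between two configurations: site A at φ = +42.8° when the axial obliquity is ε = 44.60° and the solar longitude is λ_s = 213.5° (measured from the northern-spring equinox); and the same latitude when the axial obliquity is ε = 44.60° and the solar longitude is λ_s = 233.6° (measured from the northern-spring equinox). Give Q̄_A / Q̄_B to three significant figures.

Q̄_A / Q̄_B ≈ 2.45

— Configuration A (φ=+42.8°):
Solar declination: sin δ = sin ε · sin λ_s = sin 44.60° × sin 213.5° = -0.38754, so δ = -22.802°.
cos H₀ = −tan(+42.8°) tan(-22.802°) = 0.3893, H₀ = 1.1709 rad.
Bracket: H₀ sin φ sin δ + cos φ cos δ sin H₀ = 1.1709×0.67944×-0.38754 + 0.73373×0.92185×0.92111 = -0.308310 + 0.623029 = 0.314719.
Q̄ = (S₀/π) × [bracket] = (1994/π) × 0.314719 = 199.76 W/m².
— Configuration B (φ=+42.8°):
Solar declination: sin δ = sin ε · sin λ_s = sin 44.60° × sin 233.6° = -0.56516, so δ = -34.413°.
cos H₀ = −tan(+42.8°) tan(-34.413°) = 0.6344, H₀ = 0.8836 rad.
Bracket: H₀ sin φ sin δ + cos φ cos δ sin H₀ = 0.8836×0.67944×-0.56516 + 0.73373×0.82498×0.77303 = -0.339296 + 0.467925 = 0.128629.
Q̄ = (S₀/π) × [bracket] = (1994/π) × 0.128629 = 81.642 W/m².
Ratio Q̄_A / Q̄_B = 199.76 / 81.642 = 2.447.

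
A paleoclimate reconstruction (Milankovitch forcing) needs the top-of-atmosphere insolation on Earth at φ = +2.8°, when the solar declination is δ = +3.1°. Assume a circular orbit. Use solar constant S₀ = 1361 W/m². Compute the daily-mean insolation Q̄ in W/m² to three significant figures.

Q̄ ≈ 434 W/m²

cos H₀ = −tan(+2.8°) tan(+3.100°) = -0.0026, H₀ = 1.5734 rad.
Bracket: H₀ sin φ sin δ + cos φ cos δ sin H₀ = 1.5734×0.04885×0.05408 + 0.99881×0.99854×1.00000 = 0.004157 + 0.997352 = 1.001509.
Q̄ = (S₀/π) × [bracket] = (1361/π) × 1.001509 = 433.9 W/m².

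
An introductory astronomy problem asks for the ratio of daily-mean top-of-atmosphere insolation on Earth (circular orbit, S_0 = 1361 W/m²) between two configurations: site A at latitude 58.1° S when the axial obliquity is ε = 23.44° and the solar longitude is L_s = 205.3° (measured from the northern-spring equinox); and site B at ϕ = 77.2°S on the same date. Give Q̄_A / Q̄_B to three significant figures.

Q̄_A / Q̄_B ≈ 1.41

— Configuration A (ϕ=-58.1°):
Solar declination: sin δ = sin ε · sin L_s = sin 23.44° × sin 205.3° = -0.17000, so δ = -9.788°.
cos h₀ = −tan(-58.1°) tan(-9.788°) = -0.2771, h₀ = 1.8516 rad.
Bracket: h₀ sin ϕ sin δ + cos ϕ cos δ sin h₀ = 1.8516×-0.84897×-0.17000 + 0.52844×0.98544×0.96083 = 0.267232 + 0.500348 = 0.767580.
Q̄ = (S_0/π) × [bracket] = (1361/π) × 0.767580 = 332.53 W/m².
— Configuration B (ϕ=-77.2°):
cos h₀ = −tan(-77.2°) tan(-9.788°) = -0.7593, h₀ = 2.4330 rad.
Bracket: h₀ sin ϕ sin δ + cos ϕ cos δ sin h₀ = 2.4330×-0.97515×-0.17000 + 0.22155×0.98544×0.65074 = 0.403332 + 0.142072 = 0.545404.
Q̄ = (S_0/π) × [bracket] = (1361/π) × 0.545404 = 236.28 W/m².
Ratio Q̄_A / Q̄_B = 332.53 / 236.28 = 1.407.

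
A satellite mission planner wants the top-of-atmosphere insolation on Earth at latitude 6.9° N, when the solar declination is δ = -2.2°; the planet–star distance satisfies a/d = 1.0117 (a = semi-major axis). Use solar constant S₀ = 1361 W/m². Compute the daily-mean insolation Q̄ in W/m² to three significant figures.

Q̄ ≈ 437 W/m²

cos H₀ = −tan(+6.9°) tan(-2.200°) = 0.0046, H₀ = 1.5661 rad.
Bracket: H₀ sin φ sin δ + cos φ cos δ sin H₀ = 1.5661×0.12014×-0.03839 + 0.99276×0.99926×0.99999 = -0.007223 + 0.992015 = 0.984792.
Inverse-square distance factor (a/d)² = 1.0117² = 1.023537.
Q̄ = (S₀/π) × 1.023537 × [bracket] = (1361/π) × 1.023537 × 0.984792 = 436.7 W/m².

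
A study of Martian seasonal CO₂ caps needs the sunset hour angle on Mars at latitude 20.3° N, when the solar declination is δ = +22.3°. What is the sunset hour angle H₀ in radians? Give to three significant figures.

cos H₀ = −tan φ · tan δ = −tan(+20.3°) × tan(+22.300°) = -0.1517, so H₀ = 1.7231 rad = 98.73°.

H₀ = 1.72 rad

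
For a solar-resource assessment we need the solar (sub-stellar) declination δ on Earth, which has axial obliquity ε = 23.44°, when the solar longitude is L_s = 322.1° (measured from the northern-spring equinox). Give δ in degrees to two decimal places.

δ = -14.14°

sin δ = sin ε · sin L_s = sin 23.44° × sin 322.1° = -0.244356.
δ = arcsin(-0.244356) = -14.14°.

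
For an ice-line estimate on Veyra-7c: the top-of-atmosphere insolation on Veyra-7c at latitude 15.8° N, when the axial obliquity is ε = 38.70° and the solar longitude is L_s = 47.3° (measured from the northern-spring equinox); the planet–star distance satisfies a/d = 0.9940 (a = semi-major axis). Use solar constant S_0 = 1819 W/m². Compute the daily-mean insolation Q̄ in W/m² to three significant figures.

Q̄ ≈ 607 W/m²

Solar declination: sin δ = sin ε · sin L_s = sin 38.70° × sin 47.3° = 0.45950, so δ = +27.355°.
cos h₀ = −tan(+15.8°) tan(+27.355°) = -0.1464, h₀ = 1.7177 rad.
Bracket: h₀ sin ϕ sin δ + cos ϕ cos δ sin h₀ = 1.7177×0.27228×0.45950 + 0.96222×0.88818×0.98923 = 0.214906 + 0.845420 = 1.060326.
Inverse-square distance factor (a/d)² = 0.9940² = 0.988036.
Q̄ = (S_0/π) × 0.988036 × [bracket] = (1819/π) × 0.988036 × 1.060326 = 606.6 W/m².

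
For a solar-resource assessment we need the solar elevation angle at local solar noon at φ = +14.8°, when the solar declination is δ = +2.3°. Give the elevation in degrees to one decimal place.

77.5°

At local noon the hour angle is zero, so the zenith angle equals |φ − δ| = |+14.8° − (+2.300°)| = 12.500°.
Elevation = 90° − 12.500° = 77.5°.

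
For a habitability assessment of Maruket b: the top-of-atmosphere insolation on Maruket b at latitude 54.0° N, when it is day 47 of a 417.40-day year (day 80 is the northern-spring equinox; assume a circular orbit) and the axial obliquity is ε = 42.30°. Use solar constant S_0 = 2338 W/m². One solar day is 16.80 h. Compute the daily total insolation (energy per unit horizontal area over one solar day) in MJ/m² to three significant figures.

Solar longitude: L_s = 360° × (47 − 80)/417.40 = -28.462°, i.e. -28.462° + 360° = 331.538°.
sin δ = sin 42.30° × sin 331.538° = -0.32074, so δ = -18.708°.
cos h₀ = −tan(+54.0°) tan(-18.708°) = 0.4661, h₀ = 1.0859 rad.
Bracket: h₀ sin ϕ sin δ + cos ϕ cos δ sin h₀ = 1.0859×0.80902×-0.32074 + 0.58779×0.94717×0.88474 = -0.281775 + 0.492568 = 0.210793.
Q̄ = (S_0/π) × [bracket] = (2338/π) × 0.210793 = 156.87 W/m².
Daily total = Q̄ × 16.80 h × 3600 s/h = 156.87 × 16.80 × 3600 / 10⁶ = 9.487 MJ/m².

9.49 MJ/m²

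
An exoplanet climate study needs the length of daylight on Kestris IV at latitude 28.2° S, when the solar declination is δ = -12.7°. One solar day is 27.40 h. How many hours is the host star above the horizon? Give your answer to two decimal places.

cos H₀ = −tan φ · tan δ = −tan(-28.2°) × tan(-12.700°) = -0.1208, so H₀ = 1.6919 rad = 96.94°.
Daylight = 2H₀/(2π) × 27.40 h = (1.6919/π) × 27.40 = 14.76 h.

14.76 h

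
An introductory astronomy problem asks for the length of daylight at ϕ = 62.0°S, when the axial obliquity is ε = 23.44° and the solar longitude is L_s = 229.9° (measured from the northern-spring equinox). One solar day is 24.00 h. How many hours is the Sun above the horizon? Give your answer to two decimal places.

Solar declination: sin δ = sin ε · sin L_s = sin 23.44° × sin 229.9° = -0.30428, so δ = -17.715°.
cos h₀ = −tan ϕ · tan δ = −tan(-62.0°) × tan(-17.715°) = -0.6007, so h₀ = 2.2152 rad = 126.92°.
Daylight = 2h₀/(2π) × 24.00 h = (2.2152/π) × 24.00 = 16.92 h.

16.92 h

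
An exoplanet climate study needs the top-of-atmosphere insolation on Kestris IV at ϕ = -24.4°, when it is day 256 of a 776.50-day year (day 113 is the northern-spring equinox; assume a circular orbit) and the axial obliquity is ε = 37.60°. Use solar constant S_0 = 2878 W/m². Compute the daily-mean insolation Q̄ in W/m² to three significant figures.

Q̄ ≈ 392 W/m²

Solar longitude: L_s = 360° × (256 − 113)/776.50 = 66.297°.
sin δ = sin 37.60° × sin 66.297° = 0.55868, so δ = +33.964°.
cos h₀ = −tan(-24.4°) tan(+33.964°) = 0.3056, h₀ = 1.2603 rad.
Bracket: h₀ sin ϕ sin δ + cos ϕ cos δ sin h₀ = 1.2603×-0.41310×0.55868 + 0.91068×0.82939×0.95217 = -0.290866 + 0.719182 = 0.428316.
Q̄ = (S_0/π) × [bracket] = (2878/π) × 0.428316 = 392.4 W/m².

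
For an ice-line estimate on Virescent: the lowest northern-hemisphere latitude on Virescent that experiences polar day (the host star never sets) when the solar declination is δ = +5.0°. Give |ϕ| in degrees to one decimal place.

Polar day requires cos h₀ = −tan ϕ tan δ ≤ −1, i.e. tan ϕ tan δ ≥ 1.
The boundary is |tan ϕ| · |tan δ| = 1, so |ϕ| = 90° − |δ| = 90° − 5.0° = 85.0° in the northern hemisphere.

|ϕ| = 85.0°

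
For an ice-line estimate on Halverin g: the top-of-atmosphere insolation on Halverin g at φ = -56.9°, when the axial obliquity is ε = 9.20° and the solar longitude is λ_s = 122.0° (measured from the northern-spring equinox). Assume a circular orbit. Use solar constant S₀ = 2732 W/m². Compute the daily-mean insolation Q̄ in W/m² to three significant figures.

Solar declination: sin δ = sin ε · sin λ_s = sin 9.20° × sin 122.0° = 0.13559, so δ = +7.793°.
cos H₀ = −tan(-56.9°) tan(+7.793°) = 0.2099, H₀ = 1.3593 rad.
Bracket: H₀ sin φ sin δ + cos φ cos δ sin H₀ = 1.3593×-0.83772×0.13559 + 0.54610×0.99077×0.97772 = -0.154398 + 0.529005 = 0.374607.
Q̄ = (S₀/π) × [bracket] = (2732/π) × 0.374607 = 325.8 W/m².

Q̄ ≈ 326 W/m²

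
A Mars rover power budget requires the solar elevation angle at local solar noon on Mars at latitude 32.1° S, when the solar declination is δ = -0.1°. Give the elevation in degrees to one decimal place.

At local noon the hour angle is zero, so the zenith angle equals |ϕ − δ| = |-32.1° − (-0.100°)| = 32.000°.
Elevation = 90° − 32.000° = 58.0°.

58.0°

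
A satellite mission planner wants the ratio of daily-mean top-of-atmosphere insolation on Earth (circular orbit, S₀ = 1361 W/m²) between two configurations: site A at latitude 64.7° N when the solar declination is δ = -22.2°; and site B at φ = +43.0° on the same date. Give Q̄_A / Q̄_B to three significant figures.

— Configuration A (φ=+64.7°):
cos H₀ = −tan(+64.7°) tan(-22.200°) = 0.8633, H₀ = 0.5290 rad.
Bracket: H₀ sin φ sin δ + cos φ cos δ sin H₀ = 0.5290×0.90408×-0.37784 + 0.42736×0.92587×0.50465 = -0.180705 + 0.199680 = 0.018975.
Q̄ = (S₀/π) × [bracket] = (1361/π) × 0.018975 = 8.2203 W/m².
— Configuration B (φ=+43.0°):
cos H₀ = −tan(+43.0°) tan(-22.200°) = 0.3806, H₀ = 1.1804 rad.
Bracket: H₀ sin φ sin δ + cos φ cos δ sin H₀ = 1.1804×0.68200×-0.37784 + 0.73135×0.92587×0.92476 = -0.304174 + 0.626187 = 0.322013.
Q̄ = (S₀/π) × [bracket] = (1361/π) × 0.322013 = 139.50 W/m².
Ratio Q̄_A / Q̄_B = 8.2203 / 139.50 = 0.05893.

Q̄_A / Q̄_B ≈ 0.0589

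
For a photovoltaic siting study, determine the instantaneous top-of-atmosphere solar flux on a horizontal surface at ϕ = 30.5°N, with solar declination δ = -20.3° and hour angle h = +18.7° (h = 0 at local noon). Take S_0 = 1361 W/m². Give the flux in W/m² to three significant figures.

cos θ_z = sin ϕ sin δ + cos ϕ cos δ cos h = -0.176083 + 0.765452 = 0.589369.
Flux = S_0 · cos θ_z = 1361 × 0.589369 = 802.1 W/m².

802 W/m²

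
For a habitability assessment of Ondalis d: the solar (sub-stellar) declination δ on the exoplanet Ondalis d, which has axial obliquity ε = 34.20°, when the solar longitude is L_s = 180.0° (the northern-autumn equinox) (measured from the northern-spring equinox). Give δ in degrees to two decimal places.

sin δ = sin ε · sin L_s = sin 34.20° × sin 180.0° = 0.000000.
δ = arcsin(0.000000) = +0.00°.

δ = +0.00°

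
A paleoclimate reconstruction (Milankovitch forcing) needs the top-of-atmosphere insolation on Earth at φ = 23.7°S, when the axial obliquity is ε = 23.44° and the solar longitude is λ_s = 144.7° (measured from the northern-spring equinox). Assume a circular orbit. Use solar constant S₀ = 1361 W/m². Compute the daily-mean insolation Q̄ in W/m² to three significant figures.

Solar declination: sin δ = sin ε · sin λ_s = sin 23.44° × sin 144.7° = 0.22987, so δ = +13.289°.
cos H₀ = −tan(-23.7°) tan(+13.289°) = 0.1037, H₀ = 1.4669 rad.
Bracket: H₀ sin φ sin δ + cos φ cos δ sin H₀ = 1.4669×-0.40195×0.22987 + 0.91566×0.97322×0.99461 = -0.135536 + 0.886335 = 0.750799.
Q̄ = (S₀/π) × [bracket] = (1361/π) × 0.750799 = 325.3 W/m².

Q̄ ≈ 325 W/m²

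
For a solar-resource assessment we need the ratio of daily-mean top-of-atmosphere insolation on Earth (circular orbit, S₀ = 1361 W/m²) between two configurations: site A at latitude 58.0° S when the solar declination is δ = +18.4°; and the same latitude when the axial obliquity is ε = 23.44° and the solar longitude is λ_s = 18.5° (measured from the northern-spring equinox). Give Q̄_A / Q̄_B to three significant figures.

— Configuration A (φ=-58.0°):
cos H₀ = −tan(-58.0°) tan(+18.400°) = 0.5324, H₀ = 1.0094 rad.
Bracket: H₀ sin φ sin δ + cos φ cos δ sin H₀ = 1.0094×-0.84805×0.31565 + 0.52992×0.94888×0.84652 = -0.270203 + 0.425656 = 0.155453.
Q̄ = (S₀/π) × [bracket] = (1361/π) × 0.155453 = 67.345 W/m².
— Configuration B (φ=-58.0°):
Solar declination: sin δ = sin ε · sin λ_s = sin 23.44° × sin 18.5° = 0.12622, so δ = +7.251°.
cos H₀ = −tan(-58.0°) tan(+7.251°) = 0.2036, H₀ = 1.3657 rad.
Bracket: H₀ sin φ sin δ + cos φ cos δ sin H₀ = 1.3657×-0.84805×0.12622 + 0.52992×0.99200×0.97905 = -0.146186 + 0.514668 = 0.368482.
Q̄ = (S₀/π) × [bracket] = (1361/π) × 0.368482 = 159.63 W/m².
Ratio Q̄_A / Q̄_B = 67.345 / 159.63 = 0.4219.

Q̄_A / Q̄_B ≈ 0.422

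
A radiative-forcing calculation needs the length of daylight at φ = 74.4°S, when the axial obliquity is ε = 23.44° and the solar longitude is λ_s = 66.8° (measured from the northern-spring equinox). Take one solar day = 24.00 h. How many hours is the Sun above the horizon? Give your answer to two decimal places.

Solar declination: sin δ = sin ε · sin λ_s = sin 23.44° × sin 66.8° = 0.36562, so δ = +21.446°.
cos H₀ = −tan φ · tan δ = 1.4069 ≥ 1, so the Sun never rises (polar night) and H₀ = 0.
Daylight = 2H₀/(2π) × 24.00 h = (0.0000/π) × 24.00 = 0.00 h.

0.00 h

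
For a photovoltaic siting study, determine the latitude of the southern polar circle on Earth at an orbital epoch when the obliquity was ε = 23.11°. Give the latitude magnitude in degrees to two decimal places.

66.89°

The polar circle is the lowest latitude that experiences at least one full rotation of continuous darkness at the northern-summer solstice; it lies at |φ| = 90° − ε = 90° − 23.11° = 66.89°.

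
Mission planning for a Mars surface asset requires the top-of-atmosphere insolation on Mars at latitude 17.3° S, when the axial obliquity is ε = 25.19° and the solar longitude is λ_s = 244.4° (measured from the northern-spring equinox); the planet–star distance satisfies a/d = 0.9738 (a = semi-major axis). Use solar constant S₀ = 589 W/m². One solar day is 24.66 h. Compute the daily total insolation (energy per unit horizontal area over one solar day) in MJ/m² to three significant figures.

Solar declination: sin δ = sin ε · sin λ_s = sin 25.19° × sin 244.4° = -0.38384, so δ = -22.572°.
cos H₀ = −tan(-17.3°) tan(-22.572°) = -0.1295, H₀ = 1.7006 rad.
Bracket: H₀ sin φ sin δ + cos φ cos δ sin H₀ = 1.7006×-0.29737×-0.38384 + 0.95476×0.92340×0.99158 = 0.194111 + 0.874202 = 1.068313.
Inverse-square distance factor (a/d)² = 0.9738² = 0.948286.
Q̄ = (S₀/π) × 0.948286 × [bracket] = (589/π) × 0.948286 × 1.068313 = 189.93 W/m².
Daily total = Q̄ × 24.66 h × 3600 s/h = 189.93 × 24.66 × 3600 / 10⁶ = 16.86 MJ/m².

16.9 MJ/m²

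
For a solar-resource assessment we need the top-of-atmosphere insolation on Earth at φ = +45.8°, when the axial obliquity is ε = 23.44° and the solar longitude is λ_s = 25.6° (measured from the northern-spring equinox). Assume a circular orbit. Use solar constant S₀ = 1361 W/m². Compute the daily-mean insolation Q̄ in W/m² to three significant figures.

Solar declination: sin δ = sin ε · sin λ_s = sin 23.44° × sin 25.6° = 0.17188, so δ = +9.897°.
cos H₀ = −tan(+45.8°) tan(+9.897°) = -0.1794, H₀ = 1.7512 rad.
Bracket: H₀ sin φ sin δ + cos φ cos δ sin H₀ = 1.7512×0.71691×0.17188 + 0.69717×0.98512×0.98377 = 0.215787 + 0.675649 = 0.891436.
Q̄ = (S₀/π) × [bracket] = (1361/π) × 0.891436 = 386.2 W/m².

Q̄ ≈ 386 W/m²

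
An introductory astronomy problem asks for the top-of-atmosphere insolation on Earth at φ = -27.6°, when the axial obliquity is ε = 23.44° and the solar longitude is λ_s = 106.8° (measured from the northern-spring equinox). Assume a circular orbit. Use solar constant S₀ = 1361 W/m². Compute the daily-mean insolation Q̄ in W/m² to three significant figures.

Q̄ ≈ 243 W/m²

Solar declination: sin δ = sin ε · sin λ_s = sin 23.44° × sin 106.8° = 0.38081, so δ = +22.384°.
cos H₀ = −tan(-27.6°) tan(+22.384°) = 0.2153, H₀ = 1.3538 rad.
Bracket: H₀ sin φ sin δ + cos φ cos δ sin H₀ = 1.3538×-0.46330×0.38081 + 0.88620×0.92465×0.97655 = -0.238850 + 0.800209 = 0.561359.
Q̄ = (S₀/π) × [bracket] = (1361/π) × 0.561359 = 243.2 W/m².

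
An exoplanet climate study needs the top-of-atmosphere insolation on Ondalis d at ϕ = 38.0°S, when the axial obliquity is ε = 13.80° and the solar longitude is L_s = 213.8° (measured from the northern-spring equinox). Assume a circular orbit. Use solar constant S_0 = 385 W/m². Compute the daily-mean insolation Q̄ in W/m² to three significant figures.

Q̄ ≈ 112 W/m²

Solar declination: sin δ = sin ε · sin L_s = sin 13.80° × sin 213.8° = -0.13270, so δ = -7.625°.
cos h₀ = −tan(-38.0°) tan(-7.625°) = -0.1046, h₀ = 1.6756 rad.
Bracket: h₀ sin ϕ sin δ + cos ϕ cos δ sin h₀ = 1.6756×-0.61566×-0.13270 + 0.78801×0.99116×0.99451 = 0.136893 + 0.776756 = 0.913649.
Q̄ = (S_0/π) × [bracket] = (385/π) × 0.913649 = 112.0 W/m².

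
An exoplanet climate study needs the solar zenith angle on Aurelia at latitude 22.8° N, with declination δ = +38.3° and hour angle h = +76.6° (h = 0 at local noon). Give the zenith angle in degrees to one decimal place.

θ_z = 65.9°

cos θ_z = sin φ sin δ + cos φ cos δ cos h = 0.240174 + 0.167660 = 0.407834.
θ_z = arccos(0.407834) = 65.9°.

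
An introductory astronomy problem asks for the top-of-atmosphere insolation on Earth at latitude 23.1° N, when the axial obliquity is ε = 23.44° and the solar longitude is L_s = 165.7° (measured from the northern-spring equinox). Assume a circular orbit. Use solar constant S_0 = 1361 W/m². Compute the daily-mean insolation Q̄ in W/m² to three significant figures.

Solar declination: sin δ = sin ε · sin L_s = sin 23.44° × sin 165.7° = 0.09825, so δ = +5.639°.
cos h₀ = −tan(+23.1°) tan(+5.639°) = -0.0421, h₀ = 1.6129 rad.
Bracket: h₀ sin ϕ sin δ + cos ϕ cos δ sin h₀ = 1.6129×0.39234×0.09825 + 0.91982×0.99516×0.99911 = 0.062173 + 0.914553 = 0.976726.
Q̄ = (S_0/π) × [bracket] = (1361/π) × 0.976726 = 423.1 W/m².

Q̄ ≈ 423 W/m²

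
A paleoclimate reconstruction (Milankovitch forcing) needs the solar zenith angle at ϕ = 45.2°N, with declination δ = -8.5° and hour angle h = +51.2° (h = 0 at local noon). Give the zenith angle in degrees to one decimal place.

θ_z = 70.6°

cos θ_z = sin ϕ sin δ + cos ϕ cos δ cos h = -0.104881 + 0.436677 = 0.331796.
θ_z = arccos(0.331796) = 70.6°.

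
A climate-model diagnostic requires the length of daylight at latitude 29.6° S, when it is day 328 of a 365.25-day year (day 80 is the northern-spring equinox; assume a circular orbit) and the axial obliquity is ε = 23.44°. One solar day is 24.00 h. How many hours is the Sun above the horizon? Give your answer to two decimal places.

13.68 h

Solar longitude: L_s = 360° × (328 − 80)/365.25 = 244.435°.
sin δ = sin 23.44° × sin 244.435° = -0.35884, so δ = -21.029°.
cos h₀ = −tan ϕ · tan δ = −tan(-29.6°) × tan(-21.029°) = -0.2184, so h₀ = 1.7910 rad = 102.61°.
Daylight = 2h₀/(2π) × 24.00 h = (1.7910/π) × 24.00 = 13.68 h.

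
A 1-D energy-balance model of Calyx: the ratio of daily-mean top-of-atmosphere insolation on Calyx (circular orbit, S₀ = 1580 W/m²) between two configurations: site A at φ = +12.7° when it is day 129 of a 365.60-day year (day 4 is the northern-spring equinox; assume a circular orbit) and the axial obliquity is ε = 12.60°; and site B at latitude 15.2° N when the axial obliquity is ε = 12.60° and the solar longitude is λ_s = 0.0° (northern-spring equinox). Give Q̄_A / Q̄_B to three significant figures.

— Configuration A (φ=+12.7°):
Solar longitude: λ_s = 360° × (129 − 4)/365.60 = 123.085°.
sin δ = sin 12.60° × sin 123.085° = 0.18277, so δ = +10.531°.
cos H₀ = −tan(+12.7°) tan(+10.531°) = -0.0419, H₀ = 1.6127 rad.
Bracket: H₀ sin φ sin δ + cos φ cos δ sin H₀ = 1.6127×0.21985×0.18277 + 0.97553×0.98316×0.99912 = 0.064801 + 0.958258 = 1.023059.
Q̄ = (S₀/π) × [bracket] = (1580/π) × 1.023059 = 514.53 W/m².
— Configuration B (φ=+15.2°):
Solar declination: sin δ = sin ε · sin λ_s = sin 12.60° × sin 0.0° = 0.00000, so δ = +0.000°.
cos H₀ = −tan(+15.2°) tan(+0.000°) = -0.0000, H₀ = 1.5708 rad.
Bracket: H₀ sin φ sin δ + cos φ cos δ sin H₀ = 1.5708×0.26219×0.00000 + 0.96502×1.00000×1.00000 = 0.000000 + 0.965020 = 0.965020.
Q̄ = (S₀/π) × [bracket] = (1580/π) × 0.965020 = 485.34 W/m².
Ratio Q̄_A / Q̄_B = 514.53 / 485.34 = 1.060.

Q̄_A / Q̄_B ≈ 1.06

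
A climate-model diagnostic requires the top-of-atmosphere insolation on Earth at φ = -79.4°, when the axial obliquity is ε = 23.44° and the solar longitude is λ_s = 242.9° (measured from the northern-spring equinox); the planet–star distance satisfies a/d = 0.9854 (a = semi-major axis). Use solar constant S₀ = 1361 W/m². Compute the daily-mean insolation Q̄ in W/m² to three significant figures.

Q̄ ≈ 460 W/m²

Solar declination: sin δ = sin ε · sin λ_s = sin 23.44° × sin 242.9° = -0.35412, so δ = -20.739°.
cos H₀ = −tan(-79.4°) tan(-20.739°) = -2.0233 ≤ −1 ⇒ polar day, H₀ = π.
Bracket: H₀ sin φ sin δ + cos φ cos δ sin H₀ = 3.1416×-0.98294×-0.35412 + 0.18395×0.93520×0.00000 = 1.093524 + 0.000000 = 1.093524.
Inverse-square distance factor (a/d)² = 0.9854² = 0.971013.
Q̄ = (S₀/π) × 0.971013 × [bracket] = (1361/π) × 0.971013 × 1.093524 = 460.0 W/m².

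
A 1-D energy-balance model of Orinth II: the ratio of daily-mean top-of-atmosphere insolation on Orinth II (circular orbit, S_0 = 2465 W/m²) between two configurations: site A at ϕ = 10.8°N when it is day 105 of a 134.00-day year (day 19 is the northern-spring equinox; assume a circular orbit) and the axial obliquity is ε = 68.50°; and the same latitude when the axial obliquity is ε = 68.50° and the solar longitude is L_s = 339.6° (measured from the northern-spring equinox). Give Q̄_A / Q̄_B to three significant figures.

— Configuration A (ϕ=+10.8°):
Solar longitude: L_s = 360° × (105 − 19)/134.00 = 231.045°.
sin δ = sin 68.50° × sin 231.045° = -0.72353, so δ = -46.347°.
cos h₀ = −tan(+10.8°) tan(-46.347°) = 0.1999, h₀ = 1.3695 rad.
Bracket: h₀ sin ϕ sin δ + cos ϕ cos δ sin h₀ = 1.3695×0.18738×-0.72353 + 0.98229×0.69030×0.97981 = -0.185670 + 0.664384 = 0.478714.
Q̄ = (S_0/π) × [bracket] = (2465/π) × 0.478714 = 375.62 W/m².
— Configuration B (ϕ=+10.8°):
Solar declination: sin δ = sin ε · sin L_s = sin 68.50° × sin 339.6° = -0.32432, so δ = -18.924°.
cos h₀ = −tan(+10.8°) tan(-18.924°) = 0.0654, h₀ = 1.5053 rad.
Bracket: h₀ sin ϕ sin δ + cos ϕ cos δ sin h₀ = 1.5053×0.18738×-0.32432 + 0.98229×0.94595×0.99786 = -0.091479 + 0.927209 = 0.835730.
Q̄ = (S_0/π) × [bracket] = (2465/π) × 0.835730 = 655.74 W/m².
Ratio Q̄_A / Q̄_B = 375.62 / 655.74 = 0.5728.

Q̄_A / Q̄_B ≈ 0.573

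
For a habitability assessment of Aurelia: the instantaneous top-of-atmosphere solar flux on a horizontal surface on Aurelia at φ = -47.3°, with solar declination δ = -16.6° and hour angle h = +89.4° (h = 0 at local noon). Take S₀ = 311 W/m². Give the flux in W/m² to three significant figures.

67.4 W/m²

cos θ_z = sin φ sin δ + cos φ cos δ cos h = 0.209957 + 0.006806 = 0.216763.
Flux = S₀ · cos θ_z = 311 × 0.216763 = 67.41 W/m².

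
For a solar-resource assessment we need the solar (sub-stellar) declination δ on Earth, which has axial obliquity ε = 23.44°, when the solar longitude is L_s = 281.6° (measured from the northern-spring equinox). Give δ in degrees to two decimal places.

sin δ = sin ε · sin L_s = sin 23.44° × sin 281.6° = -0.389664.
δ = arcsin(-0.389664) = -22.93°.

δ = -22.93°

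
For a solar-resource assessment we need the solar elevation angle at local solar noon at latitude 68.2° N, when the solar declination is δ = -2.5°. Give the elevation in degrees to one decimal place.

At local noon the hour angle is zero, so the zenith angle equals |φ − δ| = |+68.2° − (-2.500°)| = 70.700°.
Elevation = 90° − 70.700° = 19.3°.

19.3°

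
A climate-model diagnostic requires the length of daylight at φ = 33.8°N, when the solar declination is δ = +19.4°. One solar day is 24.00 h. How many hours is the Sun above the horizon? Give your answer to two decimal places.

13.82 h

cos H₀ = −tan φ · tan δ = −tan(+33.8°) × tan(+19.400°) = -0.2357, so H₀ = 1.8088 rad = 103.64°.
Daylight = 2H₀/(2π) × 24.00 h = (1.8088/π) × 24.00 = 13.82 h.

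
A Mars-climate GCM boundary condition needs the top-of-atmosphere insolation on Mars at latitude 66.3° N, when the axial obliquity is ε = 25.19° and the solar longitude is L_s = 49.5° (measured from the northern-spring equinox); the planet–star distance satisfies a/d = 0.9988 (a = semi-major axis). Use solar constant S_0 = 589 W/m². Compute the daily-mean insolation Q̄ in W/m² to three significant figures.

Q̄ ≈ 181 W/m²

Solar declination: sin δ = sin ε · sin L_s = sin 25.19° × sin 49.5° = 0.32365, so δ = +18.884°.
cos h₀ = −tan(+66.3°) tan(+18.884°) = -0.7792, h₀ = 2.4642 rad.
Bracket: h₀ sin ϕ sin δ + cos ϕ cos δ sin h₀ = 2.4642×0.91566×0.32365 + 0.40195×0.94618×0.62675 = 0.730274 + 0.238364 = 0.968638.
Inverse-square distance factor (a/d)² = 0.9988² = 0.997601.
Q̄ = (S_0/π) × 0.997601 × [bracket] = (589/π) × 0.997601 × 0.968638 = 181.2 W/m².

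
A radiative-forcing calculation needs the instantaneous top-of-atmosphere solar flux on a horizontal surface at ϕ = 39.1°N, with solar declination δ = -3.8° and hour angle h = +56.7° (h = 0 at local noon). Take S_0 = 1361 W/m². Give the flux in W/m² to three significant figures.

522 W/m²

cos θ_z = sin ϕ sin δ + cos ϕ cos δ cos h = -0.041797 + 0.425130 = 0.383333.
Flux = S_0 · cos θ_z = 1361 × 0.383333 = 521.7 W/m².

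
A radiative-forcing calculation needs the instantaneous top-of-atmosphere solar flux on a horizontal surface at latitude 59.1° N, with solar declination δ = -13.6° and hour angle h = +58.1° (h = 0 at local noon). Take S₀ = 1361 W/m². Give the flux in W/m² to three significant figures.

cos θ_z = sin φ sin δ + cos φ cos δ cos h = -0.201767 + 0.263766 = 0.061999.
Flux = S₀ · cos θ_z = 1361 × 0.061999 = 84.38 W/m².

84.4 W/m²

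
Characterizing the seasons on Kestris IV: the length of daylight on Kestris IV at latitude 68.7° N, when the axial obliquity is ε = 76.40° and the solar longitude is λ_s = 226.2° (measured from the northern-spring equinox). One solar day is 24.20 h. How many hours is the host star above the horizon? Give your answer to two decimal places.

0.00 h

Solar declination: sin δ = sin ε · sin λ_s = sin 76.40° × sin 226.2° = -0.70152, so δ = -44.549°.
cos H₀ = −tan φ · tan δ = 2.5248 ≥ 1, so the host star never rises (polar night) and H₀ = 0.
Daylight = 2H₀/(2π) × 24.20 h = (0.0000/π) × 24.20 = 0.00 h.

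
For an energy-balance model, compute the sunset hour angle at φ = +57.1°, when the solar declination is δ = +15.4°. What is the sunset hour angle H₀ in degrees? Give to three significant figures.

H₀ = 115°

cos H₀ = −tan φ · tan δ = −tan(+57.1°) × tan(+15.400°) = -0.4258, so H₀ = 2.0106 rad = 115.20°.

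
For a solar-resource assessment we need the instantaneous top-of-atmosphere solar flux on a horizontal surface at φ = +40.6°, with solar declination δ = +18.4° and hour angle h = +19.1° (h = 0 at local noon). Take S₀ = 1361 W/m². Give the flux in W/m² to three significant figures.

1.21e+03 W/m²

cos θ_z = sin φ sin δ + cos φ cos δ cos h = 0.205416 + 0.680793 = 0.886209.
Flux = S₀ · cos θ_z = 1361 × 0.886209 = 1206 W/m².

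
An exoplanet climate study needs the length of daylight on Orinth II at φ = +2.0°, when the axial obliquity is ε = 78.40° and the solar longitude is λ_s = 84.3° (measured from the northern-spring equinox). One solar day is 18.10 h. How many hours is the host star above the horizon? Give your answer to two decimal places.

9.93 h

Solar declination: sin δ = sin ε · sin λ_s = sin 78.40° × sin 84.3° = 0.97473, so δ = +77.092°.
cos H₀ = −tan φ · tan δ = −tan(+2.0°) × tan(+77.092°) = -0.1524, so H₀ = 1.7238 rad = 98.76°.
Daylight = 2H₀/(2π) × 18.10 h = (1.7238/π) × 18.10 = 9.93 h.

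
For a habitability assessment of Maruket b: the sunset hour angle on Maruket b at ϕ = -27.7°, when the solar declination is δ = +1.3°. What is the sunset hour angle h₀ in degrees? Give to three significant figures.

h₀ = 89.3°

cos h₀ = −tan ϕ · tan δ = −tan(-27.7°) × tan(+1.300°) = 0.0119, so h₀ = 1.5589 rad = 89.32°.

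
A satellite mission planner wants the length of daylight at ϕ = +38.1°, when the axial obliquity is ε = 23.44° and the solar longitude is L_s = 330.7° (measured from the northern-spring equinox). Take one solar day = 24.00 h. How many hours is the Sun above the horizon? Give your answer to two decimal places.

Solar declination: sin δ = sin ε · sin L_s = sin 23.44° × sin 330.7° = -0.19467, so δ = -11.225°.
cos h₀ = −tan ϕ · tan δ = −tan(+38.1°) × tan(-11.225°) = 0.1556, so h₀ = 1.4145 rad = 81.05°.
Daylight = 2h₀/(2π) × 24.00 h = (1.4145/π) × 24.00 = 10.81 h.

10.81 h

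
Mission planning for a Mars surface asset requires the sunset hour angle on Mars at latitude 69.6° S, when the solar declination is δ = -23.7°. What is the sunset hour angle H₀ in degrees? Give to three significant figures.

Sunrise equation: cos H₀ = −tan φ · tan δ = -1.1804 ≤ −1, so the Sun never sets (polar day) and H₀ = π.

H₀ = 180°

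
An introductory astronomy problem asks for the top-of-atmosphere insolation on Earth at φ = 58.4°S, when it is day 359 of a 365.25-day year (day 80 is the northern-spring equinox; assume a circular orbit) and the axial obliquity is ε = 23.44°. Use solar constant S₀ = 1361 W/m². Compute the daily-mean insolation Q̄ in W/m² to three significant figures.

Q̄ ≈ 492 W/m²

Solar longitude: λ_s = 360° × (359 − 80)/365.25 = 274.990°.
sin δ = sin 23.44° × sin 274.990° = -0.39628, so δ = -23.346°.
cos H₀ = −tan(-58.4°) tan(-23.346°) = -0.7016, H₀ = 2.3484 rad.
Bracket: H₀ sin φ sin δ + cos φ cos δ sin H₀ = 2.3484×-0.85173×-0.39628 + 0.52399×0.91813×0.71259 = 0.792640 + 0.342821 = 1.135461.
Q̄ = (S₀/π) × [bracket] = (1361/π) × 1.135461 = 491.9 W/m².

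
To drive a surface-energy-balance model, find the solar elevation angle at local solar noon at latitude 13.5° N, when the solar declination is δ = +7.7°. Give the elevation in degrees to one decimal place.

84.2°

At local noon the hour angle is zero, so the zenith angle equals |φ − δ| = |+13.5° − (+7.700°)| = 5.800°.
Elevation = 90° − 5.800° = 84.2°.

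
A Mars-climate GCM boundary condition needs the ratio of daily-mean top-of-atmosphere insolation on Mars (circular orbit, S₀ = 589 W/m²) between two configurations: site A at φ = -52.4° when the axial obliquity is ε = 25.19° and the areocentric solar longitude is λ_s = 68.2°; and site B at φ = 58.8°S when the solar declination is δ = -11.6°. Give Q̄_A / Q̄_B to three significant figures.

— Configuration A (φ=-52.4°):
sin δ = sin 25.19° × sin 68.2° = 0.39518, so δ = +23.277°.
cos H₀ = −tan(-52.4°) tan(+23.277°) = 0.5586, H₀ = 0.9781 rad.
Bracket: H₀ sin φ sin δ + cos φ cos δ sin H₀ = 0.9781×-0.79229×0.39518 + 0.61015×0.91860×0.82942 = -0.306240 + 0.464876 = 0.158636.
Q̄ = (S₀/π) × [bracket] = (589/π) × 0.158636 = 29.742 W/m².
— Configuration B (φ=-58.8°):
cos H₀ = −tan(-58.8°) tan(-11.600°) = -0.3389, H₀ = 1.9166 rad.
Bracket: H₀ sin φ sin δ + cos φ cos δ sin H₀ = 1.9166×-0.85536×-0.20108 + 0.51803×0.97958×0.94081 = 0.329647 + 0.477416 = 0.807063.
Q̄ = (S₀/π) × [bracket] = (589/π) × 0.807063 = 151.31 W/m².
Ratio Q̄_A / Q̄_B = 29.742 / 151.31 = 0.1966.

Q̄_A / Q̄_B ≈ 0.197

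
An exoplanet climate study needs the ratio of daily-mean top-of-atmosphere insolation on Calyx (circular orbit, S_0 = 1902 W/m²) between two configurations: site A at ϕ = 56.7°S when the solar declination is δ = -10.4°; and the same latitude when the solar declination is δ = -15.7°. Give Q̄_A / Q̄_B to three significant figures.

Q̄_A / Q̄_B ≈ 0.856

— Configuration A (ϕ=-56.7°):
cos h₀ = −tan(-56.7°) tan(-10.400°) = -0.2794, h₀ = 1.8540 rad.
Bracket: h₀ sin ϕ sin δ + cos ϕ cos δ sin h₀ = 1.8540×-0.83581×-0.18052 + 0.54902×0.98357×0.96017 = 0.279732 + 0.518491 = 0.798223.
Q̄ = (S_0/π) × [bracket] = (1902/π) × 0.798223 = 483.26 W/m².
— Configuration B (ϕ=-56.7°):
cos h₀ = −tan(-56.7°) tan(-15.700°) = -0.4279, h₀ = 2.0130 rad.
Bracket: h₀ sin ϕ sin δ + cos ϕ cos δ sin h₀ = 2.0130×-0.83581×-0.27060 + 0.54902×0.96269×0.90382 = 0.455281 + 0.477701 = 0.932982.
Q̄ = (S_0/π) × [bracket] = (1902/π) × 0.932982 = 564.85 W/m².
Ratio Q̄_A / Q̄_B = 483.26 / 564.85 = 0.8556.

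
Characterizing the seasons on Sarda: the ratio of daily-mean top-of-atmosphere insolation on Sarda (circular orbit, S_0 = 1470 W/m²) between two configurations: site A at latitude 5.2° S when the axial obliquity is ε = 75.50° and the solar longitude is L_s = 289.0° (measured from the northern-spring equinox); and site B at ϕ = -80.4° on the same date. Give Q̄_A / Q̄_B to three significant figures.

Q̄_A / Q̄_B ≈ 0.190

— Configuration A (ϕ=-5.2°):
Solar declination: sin δ = sin ε · sin L_s = sin 75.50° × sin 289.0° = -0.91540, so δ = -66.263°.
cos h₀ = −tan(-5.2°) tan(-66.263°) = -0.2070, h₀ = 1.7793 rad.
Bracket: h₀ sin ϕ sin δ + cos ϕ cos δ sin h₀ = 1.7793×-0.09063×-0.91540 + 0.99588×0.40254×0.97835 = 0.147616 + 0.392202 = 0.539818.
Q̄ = (S_0/π) × [bracket] = (1470/π) × 0.539818 = 252.59 W/m².
— Configuration B (ϕ=-80.4°):
cos h₀ = −tan(-80.4°) tan(-66.263°) = -13.4450 ≤ −1 ⇒ polar day, h₀ = π.
Bracket: h₀ sin ϕ sin δ + cos ϕ cos δ sin h₀ = 3.1416×-0.98600×-0.91540 + 0.16677×0.40254×0.00000 = 2.835559 + 0.000000 = 2.835559.
Q̄ = (S_0/π) × [bracket] = (1470/π) × 2.835559 = 1326.8 W/m².
Ratio Q̄_A / Q̄_B = 252.59 / 1326.8 = 0.1904.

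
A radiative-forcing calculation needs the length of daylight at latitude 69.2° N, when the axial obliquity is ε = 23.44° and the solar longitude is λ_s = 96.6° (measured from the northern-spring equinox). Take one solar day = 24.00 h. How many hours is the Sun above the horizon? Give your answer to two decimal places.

Solar declination: sin δ = sin ε · sin λ_s = sin 23.44° × sin 96.6° = 0.39515, so δ = +23.275°.
Sunrise equation: cos H₀ = −tan φ · tan δ = -1.1324 ≤ −1, so the Sun never sets (polar day) and H₀ = π.
Daylight = 2H₀/(2π) × 24.00 h = (3.1416/π) × 24.00 = 24.00 h.

24.00 h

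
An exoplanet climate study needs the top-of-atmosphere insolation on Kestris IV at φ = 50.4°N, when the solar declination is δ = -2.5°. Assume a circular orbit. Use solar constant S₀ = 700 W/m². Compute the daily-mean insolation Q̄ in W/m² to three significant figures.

cos H₀ = −tan(+50.4°) tan(-2.500°) = 0.0528, H₀ = 1.5180 rad.
Bracket: H₀ sin φ sin δ + cos φ cos δ sin H₀ = 1.5180×0.77051×-0.04362 + 0.63742×0.99905×0.99861 = -0.051019 + 0.635929 = 0.584910.
Q̄ = (S₀/π) × [bracket] = (700/π) × 0.584910 = 130.3 W/m².

Q̄ ≈ 130 W/m²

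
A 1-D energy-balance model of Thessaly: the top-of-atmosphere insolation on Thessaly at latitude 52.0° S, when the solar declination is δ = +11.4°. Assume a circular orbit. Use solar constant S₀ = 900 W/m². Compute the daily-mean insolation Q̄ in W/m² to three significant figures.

Q̄ ≈ 109 W/m²

cos H₀ = −tan(-52.0°) tan(+11.400°) = 0.2581, H₀ = 1.3098 rad.
Bracket: H₀ sin φ sin δ + cos φ cos δ sin H₀ = 1.3098×-0.78801×0.19766 + 0.61566×0.98027×0.96612 = -0.204012 + 0.583066 = 0.379054.
Q̄ = (S₀/π) × [bracket] = (900/π) × 0.379054 = 108.6 W/m².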